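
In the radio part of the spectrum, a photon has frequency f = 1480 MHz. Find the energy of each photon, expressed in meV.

6.12 × 10^-3 meV

Convert to SI: f = 1480 MHz = 1.48 × 10^9 Hz.
The photon relation is E = hf, giving E = 9.807 × 10^-25 J.
Converting to meV: E = 0.006121 meV ≈ 6.12 × 10^-3 meV.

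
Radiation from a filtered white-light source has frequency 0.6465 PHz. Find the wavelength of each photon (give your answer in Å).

4640 Å

Take c = 2.99792458e8 m/s.
Convert to SI: f = 0.6465 PHz = 6.465e14 Hz.
Since λ = c/f for a photon, λ = 4.637e-7 m.
Converting to Å: λ = 4637 Å ≈ 4640 Å.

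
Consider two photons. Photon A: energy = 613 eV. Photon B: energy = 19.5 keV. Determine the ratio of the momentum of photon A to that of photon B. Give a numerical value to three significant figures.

0.0314

p_A = 3.276·10^-25 kg·m/s (from energy = 613 eV, via p = E/c).
p_B = 1.042·10^-23 kg·m/s (from energy = 19.5 keV, via p = E/c).
Ratio = 3.276·10^-25 / 1.042·10^-23 = 0.0314.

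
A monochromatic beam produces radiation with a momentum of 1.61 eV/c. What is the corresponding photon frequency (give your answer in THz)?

389 THz

Convert to SI: p = 1.61 eV/c = 8.6043 × 10^-28 kg·m/s.
The photon relation is f = pc/h, giving f = 3.893 × 10^14 Hz.
Converting to THz: f = 389.3 THz ≈ 389 THz.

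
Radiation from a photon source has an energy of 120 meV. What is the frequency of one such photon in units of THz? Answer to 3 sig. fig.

29.0 THz

Take h = 6.62607015 × 10^-34 J·s, 1 eV = 1.602176634 × 10^-19 J.
Convert to SI: E = 120 meV = 1.9226 × 10^-20 J.
For a photon f = E/h, so f = 2.902 × 10^13 Hz.
Converting to THz: f = 29.02 THz ≈ 29.0 THz.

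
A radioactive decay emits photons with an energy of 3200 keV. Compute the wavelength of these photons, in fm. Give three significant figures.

Take h = 6.62607015e-34 J·s, c = 2.99792458e8 m/s, 1 eV = 1.602176634e-19 J.
First convert: E = 3200 keV = 5.1270e-13 J.
For a photon λ = hc/E, so λ = 3.875e-13 m.
Converting to fm: λ = 387.5 fm ≈ 387 fm.

387 fm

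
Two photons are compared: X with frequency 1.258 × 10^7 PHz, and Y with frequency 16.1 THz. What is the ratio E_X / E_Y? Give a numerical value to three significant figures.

E_X = 8.336 × 10^-12 J (from frequency = 1.258 × 10^7 PHz, via E = hf).
E_Y = 1.067 × 10^-20 J (from frequency = 16.1 THz, via E = hf).
Ratio = 8.336 × 10^-12 / 1.067 × 10^-20 = 7.81 × 10^8.

7.81 × 10^8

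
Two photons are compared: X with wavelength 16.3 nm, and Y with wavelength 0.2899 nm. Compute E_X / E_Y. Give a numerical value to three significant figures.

0.0178

E_X = 1.219 × 10^-17 J (from wavelength = 16.3 nm, via E = hc/λ).
E_Y = 6.852 × 10^-16 J (from wavelength = 0.2899 nm, via E = hc/λ).
Ratio = 1.219 × 10^-17 / 6.852 × 10^-16 = 0.0178.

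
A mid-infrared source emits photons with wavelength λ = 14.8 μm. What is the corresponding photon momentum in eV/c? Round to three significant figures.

Take h = 6.62607015e-34 J·s, c = 2.99792458e8 m/s, 1 eV = 1.602176634e-19 J.
Convert to SI: λ = 14.8 μm = 1.48e-5 m.
For a photon p = h/λ, so p = 4.477e-29 kg·m/s.
Converting to eV/c: p = 0.08377 eV/c ≈ 0.0838 eV/c.

0.0838 eV/c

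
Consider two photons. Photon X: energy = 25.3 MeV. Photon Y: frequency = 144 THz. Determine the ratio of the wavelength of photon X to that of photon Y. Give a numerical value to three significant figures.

2.35 × 10^-8

λ_X = 4.901 × 10^-14 m (from energy = 25.3 MeV, via λ = hc/E).
λ_Y = 2.082 × 10^-6 m (from frequency = 144 THz, via λ = c/f).
Ratio = 4.901 × 10^-14 / 2.082 × 10^-6 = 2.35 × 10^-8.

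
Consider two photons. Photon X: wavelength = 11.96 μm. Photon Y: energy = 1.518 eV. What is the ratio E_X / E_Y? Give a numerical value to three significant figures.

0.0683

E_X = 1.661e-20 J (from wavelength = 11.96 μm, via E = hc/λ).
E_Y = 2.432e-19 J (from energy = 1.518 eV, via E given directly).
Ratio = 1.661e-20 / 2.432e-19 = 0.0683.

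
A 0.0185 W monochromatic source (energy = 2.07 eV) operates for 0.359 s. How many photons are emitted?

2.00·10^16 photons

Total energy: E_total = P·t = 0.0185 × 0.359 = 0.006641 J.
Per-photon energy: E = 3.317·10^-19 J.
N = E_total / E_photon = 2.00·10^16.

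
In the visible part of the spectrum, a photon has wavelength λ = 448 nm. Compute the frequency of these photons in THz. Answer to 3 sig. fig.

First convert: λ = 448 nm = 4.48·10^-7 m.
For a photon f = c/λ, so f = 6.692·10^14 Hz.
Converting to THz: f = 669.2 THz ≈ 669 THz.

669 THz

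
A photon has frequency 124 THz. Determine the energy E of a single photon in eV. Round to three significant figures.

Convert to SI: f = 124 THz = 1.24e14 Hz.
Since E = hf for a photon, E = 8.216e-20 J.
Converting to eV: E = 0.5128 eV ≈ 0.513 eV.

0.513 eV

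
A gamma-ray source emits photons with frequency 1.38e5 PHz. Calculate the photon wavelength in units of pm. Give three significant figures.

(c = 2.99792458e8 m/s.)
In SI units: f = 1.38e5 PHz = 1.38e20 Hz.
For a photon λ = c/f, so λ = 2.172e-12 m.
Converting to pm: λ = 2.172 pm ≈ 2.17 pm.

2.17 pm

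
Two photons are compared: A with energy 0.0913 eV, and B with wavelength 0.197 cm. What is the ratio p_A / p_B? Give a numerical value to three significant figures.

p_A = 4.879e-29 kg·m/s (from energy = 0.0913 eV, via p = E/c).
p_B = 3.363e-31 kg·m/s (from wavelength = 0.197 cm, via p = h/λ).
Ratio = 4.879e-29 / 3.363e-31 = 145.

145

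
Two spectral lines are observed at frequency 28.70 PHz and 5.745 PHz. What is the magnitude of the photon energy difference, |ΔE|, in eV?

94.9 eV

Using E = hf: E₁ = 1.9017 × 10^-17 J, E₂ = 3.8067 × 10^-18 J.
|ΔE| = |1.9017 × 10^-17 − 3.8067 × 10^-18| = 1.52 × 10^-17 J = 94.9 eV.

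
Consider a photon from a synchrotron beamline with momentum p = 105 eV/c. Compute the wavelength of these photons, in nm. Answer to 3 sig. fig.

In SI units: p = 105 eV/c = 5.6115·10^-26 kg·m/s.
For a photon λ = h/p, so λ = 1.181·10^-8 m.
Converting to nm: λ = 11.81 nm ≈ 11.8 nm.

11.8 nm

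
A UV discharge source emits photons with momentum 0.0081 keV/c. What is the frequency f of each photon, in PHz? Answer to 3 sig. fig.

Take h = 6.62607015e-34 J·s, c = 2.99792458e8 m/s, 1 eV = 1.602176634e-19 J.
In SI units: p = 0.0081 keV/c = 4.3289e-27 kg·m/s.
Since f = pc/h for a photon, f = 1.959e15 Hz.
Converting to PHz: f = 1.959 PHz ≈ 1.96 PHz.

1.96 PHz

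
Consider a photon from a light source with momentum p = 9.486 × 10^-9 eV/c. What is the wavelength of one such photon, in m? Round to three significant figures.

Take h = 6.62607015 × 10^-34 J·s, c = 2.99792458 × 10^8 m/s, 1 eV = 1.602176634 × 10^-19 J.
First convert: p = 9.486 × 10^-9 eV/c = 5.0696 × 10^-36 kg·m/s.
The photon relation is λ = h/p, giving λ = 130.7 m.
So λ ≈ 131 m.

131 m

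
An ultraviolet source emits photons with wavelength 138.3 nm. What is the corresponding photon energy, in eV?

In SI units: λ = 138.3 nm = 1.383 × 10^-7 m.
Since E = hc/λ for a photon, E = 1.436 × 10^-18 J.
Converting to eV: E = 8.965 eV ≈ 8.96 eV.

8.96 eV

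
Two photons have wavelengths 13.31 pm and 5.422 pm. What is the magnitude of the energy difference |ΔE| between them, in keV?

136 keV

Using E = hc/λ: E₁ = 1.4924 × 10^-14 J, E₂ = 3.6637 × 10^-14 J.
|ΔE| = |1.4924 × 10^-14 − 3.6637 × 10^-14| = 2.17 × 10^-14 J = 136 keV.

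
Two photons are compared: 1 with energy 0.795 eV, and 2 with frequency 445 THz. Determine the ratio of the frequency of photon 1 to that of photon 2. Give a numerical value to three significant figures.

f_1 = 1.922 × 10^14 Hz (from energy = 0.795 eV, via f = E/h).
f_2 = 4.450 × 10^14 Hz (from frequency = 445 THz, via f given directly).
Ratio = 1.922 × 10^14 / 4.450 × 10^14 = 0.432.

0.432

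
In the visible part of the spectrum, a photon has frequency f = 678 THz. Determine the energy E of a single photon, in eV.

(h = 6.62607015 × 10^-34 J·s, 1 eV = 1.602176634 × 10^-19 J.)
In SI units: f = 678 THz = 6.78 × 10^14 Hz.
The photon relation is E = hf, giving E = 4.492 × 10^-19 J.
Converting to eV: E = 2.804 eV ≈ 2.80 eV.

2.80 eV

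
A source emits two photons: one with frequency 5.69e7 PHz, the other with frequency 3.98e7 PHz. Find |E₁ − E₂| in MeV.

Using E = hf: E₁ = 3.770e-11 J, E₂ = 2.637e-11 J.
|ΔE| = |3.770e-11 − 2.637e-11| = 1.13e-11 J = 70.7 MeV.

70.7 MeV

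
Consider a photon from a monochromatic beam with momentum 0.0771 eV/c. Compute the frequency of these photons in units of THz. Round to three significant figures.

18.6 THz

First convert: p = 0.0771 eV/c = 4.1204e-29 kg·m/s.
Since f = pc/h for a photon, f = 1.864e13 Hz.
Converting to THz: f = 18.64 THz ≈ 18.6 THz.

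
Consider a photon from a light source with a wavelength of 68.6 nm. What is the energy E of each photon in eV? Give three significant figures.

18.1 eV

Use h = 6.62607015·10^-34 J·s, c = 2.99792458·10^8 m/s, 1 eV = 1.602176634·10^-19 J.
First convert: λ = 68.6 nm = 6.86·10^-8 m.
Apply E = hc/λ: E = 2.896·10^-18 J.
Converting to eV: E = 18.07 eV ≈ 18.1 eV.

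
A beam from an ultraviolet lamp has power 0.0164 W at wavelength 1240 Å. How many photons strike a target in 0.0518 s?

5.30e14 photons

Total energy: E_total = P·t = 0.0164 × 0.0518 = 8.495e-4 J.
Per-photon energy: E = 1.602e-18 J.
N = E_total / E_photon = 5.30e14.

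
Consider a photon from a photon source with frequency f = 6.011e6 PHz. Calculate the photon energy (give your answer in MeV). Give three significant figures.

(h = 6.62607015e-34 J·s, 1 eV = 1.602176634e-19 J.)
Convert to SI: f = 6.011e6 PHz = 6.011e21 Hz.
Apply E = hf: E = 3.983e-12 J.
Converting to MeV: E = 24.86 MeV ≈ 24.9 MeV.

24.9 MeV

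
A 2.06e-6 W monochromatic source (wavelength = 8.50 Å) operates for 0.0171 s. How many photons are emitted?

1.51e8 photons

Total energy: E_total = P·t = 2.06e-6 × 0.0171 = 3.523e-8 J.
Per-photon energy: E = 2.337e-16 J.
N = E_total / E_photon = 1.51e8.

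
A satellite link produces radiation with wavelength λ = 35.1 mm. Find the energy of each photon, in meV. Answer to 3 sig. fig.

Take h = 6.62607015e-34 J·s, c = 2.99792458e8 m/s, 1 eV = 1.602176634e-19 J.
Convert to SI: λ = 35.1 mm = 0.0351 m.
Apply E = hc/λ: E = 5.659e-24 J.
Converting to meV: E = 0.03532 meV ≈ 0.0353 meV.

0.0353 meV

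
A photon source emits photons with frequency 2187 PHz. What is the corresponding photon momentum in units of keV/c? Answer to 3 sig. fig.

9.04 keV/c

First convert: f = 2187 PHz = 2.187e18 Hz.
The photon relation is p = hf/c, giving p = 4.834e-24 kg·m/s.
Converting to keV/c: p = 9.045 keV/c ≈ 9.04 keV/c.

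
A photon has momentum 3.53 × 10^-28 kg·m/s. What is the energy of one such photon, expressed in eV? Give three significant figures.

Take c = 2.99792458 × 10^8 m/s, 1 eV = 1.602176634 × 10^-19 J.
For a photon E = pc, so E = 1.058 × 10^-19 J.
Converting to eV: E = 0.6605 eV ≈ 0.661 eV.

0.661 eV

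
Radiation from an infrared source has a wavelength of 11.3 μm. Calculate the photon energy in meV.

In SI units: λ = 11.3 μm = 1.13 × 10^-5 m.
Apply E = hc/λ: E = 1.758 × 10^-20 J.
Converting to meV: E = 109.7 meV ≈ 110 meV.

110 meV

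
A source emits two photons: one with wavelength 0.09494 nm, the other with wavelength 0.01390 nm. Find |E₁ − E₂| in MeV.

Using E = hc/λ: E₁ = 2.0923e-15 J, E₂ = 1.4291e-14 J.
|ΔE| = |2.0923e-15 − 1.4291e-14| = 1.22e-14 J = 0.0761 MeV.

0.0761 MeV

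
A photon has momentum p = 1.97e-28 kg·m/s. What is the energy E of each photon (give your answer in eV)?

0.369 eV

Use c = 2.99792458e8 m/s, 1 eV = 1.602176634e-19 J.
For a photon E = pc, so E = 5.906e-20 J.
Converting to eV: E = 0.3686 eV ≈ 0.369 eV.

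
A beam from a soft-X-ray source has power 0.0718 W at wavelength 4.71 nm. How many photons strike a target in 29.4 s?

5.01 × 10^16 photons

Total energy: E_total = P·t = 0.0718 × 29.4 = 2.111 J.
Per-photon energy: E = 4.218 × 10^-17 J.
N = E_total / E_photon = 5.01 × 10^16.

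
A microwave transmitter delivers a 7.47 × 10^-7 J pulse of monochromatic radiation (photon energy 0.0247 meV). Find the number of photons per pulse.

Per-photon energy: E = 3.957 × 10^-24 J (from energy = 0.0247 meV).
N = E_total / E_photon = 7.47 × 10^-7 J / 3.957 × 10^-24 J = 1.89 × 10^17.

1.89 × 10^17 photons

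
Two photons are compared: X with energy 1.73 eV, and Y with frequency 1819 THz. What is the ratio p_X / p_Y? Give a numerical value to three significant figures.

0.230

p_X = 9.246 × 10^-28 kg·m/s (from energy = 1.73 eV, via p = E/c).
p_Y = 4.020 × 10^-27 kg·m/s (from frequency = 1819 THz, via p = hf/c).
Ratio = 9.246 × 10^-28 / 4.020 × 10^-27 = 0.230.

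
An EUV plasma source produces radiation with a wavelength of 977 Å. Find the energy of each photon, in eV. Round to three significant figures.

12.7 eV

Take h = 6.62607015e-34 J·s, c = 2.99792458e8 m/s, 1 eV = 1.602176634e-19 J.
Convert to SI: λ = 977 Å = 9.77e-8 m.
For a photon E = hc/λ, so E = 2.033e-18 J.
Converting to eV: E = 12.69 eV ≈ 12.7 eV.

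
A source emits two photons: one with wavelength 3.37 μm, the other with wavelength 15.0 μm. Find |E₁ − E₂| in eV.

0.285 eV

Using E = hc/λ: E₁ = 5.894 × 10^-20 J, E₂ = 1.324 × 10^-20 J.
|ΔE| = |5.894 × 10^-20 − 1.324 × 10^-20| = 4.57 × 10^-20 J = 0.285 eV.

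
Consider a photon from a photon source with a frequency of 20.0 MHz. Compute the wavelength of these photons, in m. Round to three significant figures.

In SI units: f = 20.0 MHz = 2.00 × 10^7 Hz.
Since λ = c/f for a photon, λ = 14.99 m.
So λ ≈ 15.0 m.

15.0 m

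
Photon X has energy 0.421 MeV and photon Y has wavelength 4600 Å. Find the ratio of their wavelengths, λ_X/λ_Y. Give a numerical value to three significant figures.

6.40e-6

λ_X = 2.945e-12 m (from energy = 0.421 MeV, via λ = hc/E).
λ_Y = 4.600e-7 m (from wavelength = 4600 Å, via λ given directly).
Ratio = 2.945e-12 / 4.600e-7 = 6.40e-6.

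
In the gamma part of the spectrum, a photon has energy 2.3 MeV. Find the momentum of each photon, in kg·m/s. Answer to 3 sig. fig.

1.23e-21 kg·m/s

Take c = 2.99792458e8 m/s, 1 eV = 1.602176634e-19 J.
In SI units: E = 2.3 MeV = 3.6850e-13 J.
Since p = E/c for a photon, p = 1.229e-21 kg·m/s.
So p ≈ 1.23e-21 kg·m/s.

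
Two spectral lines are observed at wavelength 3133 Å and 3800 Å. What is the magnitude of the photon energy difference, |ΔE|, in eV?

0.695 eV

Using E = hc/λ: E₁ = 6.3404 × 10^-19 J, E₂ = 5.2275 × 10^-19 J.
|ΔE| = |6.3404 × 10^-19 − 5.2275 × 10^-19| = 1.11 × 10^-19 J = 0.695 eV.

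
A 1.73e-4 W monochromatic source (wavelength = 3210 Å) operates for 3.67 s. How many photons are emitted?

Total energy: E_total = P·t = 1.73e-4 × 3.67 = 6.349e-4 J.
Per-photon energy: E = 6.188e-19 J.
N = E_total / E_photon = 1.03e15.

1.03e15 photons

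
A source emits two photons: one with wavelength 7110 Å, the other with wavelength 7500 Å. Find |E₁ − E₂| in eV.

Using E = hc/λ: E₁ = 2.794 × 10^-19 J, E₂ = 2.649 × 10^-19 J.
|ΔE| = |2.794 × 10^-19 − 2.649 × 10^-19| = 1.45 × 10^-20 J = 0.0907 eV.

0.0907 eV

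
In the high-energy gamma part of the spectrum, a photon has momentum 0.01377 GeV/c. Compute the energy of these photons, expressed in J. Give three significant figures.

First convert: p = 0.01377 GeV/c = 7.3591e-21 kg·m/s.
The photon relation is E = pc, giving E = 2.206e-12 J.
So E ≈ 2.21e-12 J.

2.21e-12 J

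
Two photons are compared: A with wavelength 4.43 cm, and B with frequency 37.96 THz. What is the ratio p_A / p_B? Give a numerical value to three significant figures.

1.78 × 10^-4

p_A = 1.496 × 10^-32 kg·m/s (from wavelength = 4.43 cm, via p = h/λ).
p_B = 8.390 × 10^-29 kg·m/s (from frequency = 37.96 THz, via p = hf/c).
Ratio = 1.496 × 10^-32 / 8.390 × 10^-29 = 1.78 × 10^-4.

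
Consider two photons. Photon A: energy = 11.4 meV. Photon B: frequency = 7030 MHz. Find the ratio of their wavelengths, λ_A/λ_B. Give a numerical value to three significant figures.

2.55 × 10^-3

λ_A = 1.088 × 10^-4 m (from energy = 11.4 meV, via λ = hc/E).
λ_B = 0.04264 m (from frequency = 7030 MHz, via λ = c/f).
Ratio = 1.088 × 10^-4 / 0.04264 = 2.55 × 10^-3.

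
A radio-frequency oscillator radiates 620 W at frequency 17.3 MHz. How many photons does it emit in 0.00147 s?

7.95e25 photons

Total energy: E_total = P·t = 620 × 0.00147 = 0.9114 J.
Per-photon energy: E = 1.146e-26 J.
N = E_total / E_photon = 7.95e25.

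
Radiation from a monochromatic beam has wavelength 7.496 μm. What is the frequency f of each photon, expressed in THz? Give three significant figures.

40.0 THz

Convert to SI: λ = 7.496 μm = 7.496 × 10^-6 m.
Since f = c/λ for a photon, f = 3.999 × 10^13 Hz.
Converting to THz: f = 39.99 THz ≈ 40.0 THz.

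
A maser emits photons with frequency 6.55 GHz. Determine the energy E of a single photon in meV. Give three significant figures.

0.0271 meV

(h = 6.62607015 × 10^-34 J·s, 1 eV = 1.602176634 × 10^-19 J.)
Convert to SI: f = 6.55 GHz = 6.55 × 10^9 Hz.
For a photon E = hf, so E = 4.340 × 10^-24 J.
Converting to meV: E = 0.02709 meV ≈ 0.0271 meV.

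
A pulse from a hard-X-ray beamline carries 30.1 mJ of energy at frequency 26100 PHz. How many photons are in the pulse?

Per-photon energy: E = 1.729e-14 J (from frequency = 26100 PHz).
N = E_total / E_photon = 0.0301 J / 1.729e-14 J = 1.74e12.

1.74e12 photons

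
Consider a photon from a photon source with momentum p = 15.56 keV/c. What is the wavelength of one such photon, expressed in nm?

0.0797 nm

(h = 6.62607015·10^-34 J·s, c = 2.99792458·10^8 m/s, 1 eV = 1.602176634·10^-19 J.)
Convert to SI: p = 15.56 keV/c = 8.3157·10^-24 kg·m/s.
Since λ = h/p for a photon, λ = 7.968·10^-11 m.
Converting to nm: λ = 0.07968 nm ≈ 0.0797 nm.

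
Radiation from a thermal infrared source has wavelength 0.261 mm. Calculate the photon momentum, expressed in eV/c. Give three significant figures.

4.75e-3 eV/c

Take h = 6.62607015e-34 J·s, c = 2.99792458e8 m/s, 1 eV = 1.602176634e-19 J.
Convert to SI: λ = 0.261 mm = 2.61e-4 m.
Apply p = h/λ: p = 2.539e-30 kg·m/s.
Converting to eV/c: p = 0.004750 eV/c ≈ 4.75e-3 eV/c.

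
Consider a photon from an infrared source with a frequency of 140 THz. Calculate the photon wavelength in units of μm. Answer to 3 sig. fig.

First convert: f = 140 THz = 1.4e14 Hz.
Since λ = c/f for a photon, λ = 2.141e-6 m.
Converting to μm: λ = 2.141 μm ≈ 2.14 μm.

2.14 μm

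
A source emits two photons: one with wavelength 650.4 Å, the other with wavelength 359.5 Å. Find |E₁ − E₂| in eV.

Using E = hc/λ: E₁ = 3.0542 × 10^-18 J, E₂ = 5.5256 × 10^-18 J.
|ΔE| = |3.0542 × 10^-18 − 5.5256 × 10^-18| = 2.47 × 10^-18 J = 15.4 eV.

15.4 eV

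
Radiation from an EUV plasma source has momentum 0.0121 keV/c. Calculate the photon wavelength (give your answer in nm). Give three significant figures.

Take h = 6.62607015e-34 J·s, c = 2.99792458e8 m/s, 1 eV = 1.602176634e-19 J.
Convert to SI: p = 0.0121 keV/c = 6.4666e-27 kg·m/s.
The photon relation is λ = h/p, giving λ = 1.025e-7 m.
Converting to nm: λ = 102.5 nm ≈ 102 nm.

102 nm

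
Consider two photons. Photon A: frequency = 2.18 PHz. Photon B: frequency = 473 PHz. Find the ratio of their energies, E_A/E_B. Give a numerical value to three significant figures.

4.61 × 10^-3

E_A = 1.444 × 10^-18 J (from frequency = 2.18 PHz, via E = hf).
E_B = 3.134 × 10^-16 J (from frequency = 473 PHz, via E = hf).
Ratio = 1.444 × 10^-18 / 3.134 × 10^-16 = 4.61 × 10^-3.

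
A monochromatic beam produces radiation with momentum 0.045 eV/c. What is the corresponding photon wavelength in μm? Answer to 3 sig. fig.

Use h = 6.62607015 × 10^-34 J·s, c = 2.99792458 × 10^8 m/s, 1 eV = 1.602176634 × 10^-19 J.
Convert to SI: p = 0.045 eV/c = 2.4049 × 10^-29 kg·m/s.
The photon relation is λ = h/p, giving λ = 2.755 × 10^-5 m.
Converting to μm: λ = 27.55 μm ≈ 27.6 μm.

27.6 μm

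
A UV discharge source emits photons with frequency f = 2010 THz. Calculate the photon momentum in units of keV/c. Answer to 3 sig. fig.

8.31 × 10^-3 keV/c

Use h = 6.62607015 × 10^-34 J·s, c = 2.99792458 × 10^8 m/s, 1 eV = 1.602176634 × 10^-19 J.
In SI units: f = 2010 THz = 2.01 × 10^15 Hz.
Apply p = hf/c: p = 4.443 × 10^-27 kg·m/s.
Converting to keV/c: p = 0.008313 keV/c ≈ 8.31 × 10^-3 keV/c.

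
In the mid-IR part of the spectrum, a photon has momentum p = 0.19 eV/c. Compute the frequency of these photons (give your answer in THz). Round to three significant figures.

45.9 THz

(h = 6.62607015 × 10^-34 J·s, c = 2.99792458 × 10^8 m/s, 1 eV = 1.602176634 × 10^-19 J.)
In SI units: p = 0.19 eV/c = 1.0154 × 10^-28 kg·m/s.
The photon relation is f = pc/h, giving f = 4.594 × 10^13 Hz.
Converting to THz: f = 45.94 THz ≈ 45.9 THz.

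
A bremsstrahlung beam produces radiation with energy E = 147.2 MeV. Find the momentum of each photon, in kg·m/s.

7.87e-20 kg·m/s

In SI units: E = 147.2 MeV = 2.3584e-11 J.
Since p = E/c for a photon, p = 7.867e-20 kg·m/s.
So p ≈ 7.87e-20 kg·m/s.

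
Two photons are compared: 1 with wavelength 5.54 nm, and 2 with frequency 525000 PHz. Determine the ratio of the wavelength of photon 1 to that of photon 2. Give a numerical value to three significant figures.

λ_1 = 5.540e-9 m (from wavelength = 5.54 nm, via λ given directly).
λ_2 = 5.710e-13 m (from frequency = 525000 PHz, via λ = c/f).
Ratio = 5.540e-9 / 5.710e-13 = 9700.

9700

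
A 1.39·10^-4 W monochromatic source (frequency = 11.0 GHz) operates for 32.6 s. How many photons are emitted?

6.22·10^20 photons

Total energy: E_total = P·t = 1.39·10^-4 × 32.6 = 0.004531 J.
Per-photon energy: E = 7.289·10^-24 J.
N = E_total / E_photon = 6.22·10^20.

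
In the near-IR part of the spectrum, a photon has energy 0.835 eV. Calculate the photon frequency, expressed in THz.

Take h = 6.62607015e-34 J·s, 1 eV = 1.602176634e-19 J.
Convert to SI: E = 0.835 eV = 1.3378e-19 J.
Since f = E/h for a photon, f = 2.019e14 Hz.
Converting to THz: f = 201.9 THz ≈ 202 THz.

202 THz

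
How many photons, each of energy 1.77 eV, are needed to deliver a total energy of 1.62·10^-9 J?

5.71·10^9 photons

Per-photon energy: E = 2.836·10^-19 J (from energy = 1.77 eV).
N = E_total / E_photon = 1.62·10^-9 J / 2.836·10^-19 J = 5.71·10^9.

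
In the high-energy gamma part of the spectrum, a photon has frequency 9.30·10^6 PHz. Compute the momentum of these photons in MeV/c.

(h = 6.62607015·10^-34 J·s, c = 2.99792458·10^8 m/s, 1 eV = 1.602176634·10^-19 J.)
First convert: f = 9.30·10^6 PHz = 9.30·10^21 Hz.
Apply p = hf/c: p = 2.056·10^-20 kg·m/s.
Converting to MeV/c: p = 38.46 MeV/c ≈ 38.5 MeV/c.

38.5 MeV/c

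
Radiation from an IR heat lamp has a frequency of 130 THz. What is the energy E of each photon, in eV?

(h = 6.62607015e-34 J·s, 1 eV = 1.602176634e-19 J.)
In SI units: f = 130 THz = 1.30e14 Hz.
For a photon E = hf, so E = 8.614e-20 J.
Converting to eV: E = 0.5376 eV ≈ 0.538 eV.

0.538 eV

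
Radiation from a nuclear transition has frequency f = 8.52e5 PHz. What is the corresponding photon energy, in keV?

(h = 6.62607015e-34 J·s, 1 eV = 1.602176634e-19 J.)
First convert: f = 8.52e5 PHz = 8.52e20 Hz.
Since E = hf for a photon, E = 5.645e-13 J.
Converting to keV: E = 3524 keV ≈ 3520 keV.

3520 keV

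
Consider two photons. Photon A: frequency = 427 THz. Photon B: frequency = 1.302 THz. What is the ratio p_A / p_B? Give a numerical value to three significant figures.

328

p_A = 9.438 × 10^-28 kg·m/s (from frequency = 427 THz, via p = hf/c).
p_B = 2.878 × 10^-30 kg·m/s (from frequency = 1.302 THz, via p = hf/c).
Ratio = 9.438 × 10^-28 / 2.878 × 10^-30 = 328.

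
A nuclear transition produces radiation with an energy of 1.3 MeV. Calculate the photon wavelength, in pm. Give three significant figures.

0.954 pm

(h = 6.62607015 × 10^-34 J·s, c = 2.99792458 × 10^8 m/s, 1 eV = 1.602176634 × 10^-19 J.)
Convert to SI: E = 1.3 MeV = 2.0828 × 10^-13 J.
The photon relation is λ = hc/E, giving λ = 9.537 × 10^-13 m.
Converting to pm: λ = 0.9537 pm ≈ 0.954 pm.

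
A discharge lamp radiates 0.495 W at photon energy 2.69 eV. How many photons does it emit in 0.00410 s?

Total energy: E_total = P·t = 0.495 × 0.00410 = 0.002030 J.
Per-photon energy: E = 4.310·10^-19 J.
N = E_total / E_photon = 4.71·10^15.

4.71·10^15 photons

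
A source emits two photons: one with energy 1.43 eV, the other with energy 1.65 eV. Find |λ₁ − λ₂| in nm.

Using λ = hc/E: λ₁ = 8.670e-7 m, λ₂ = 7.514e-7 m.
|Δλ| = |8.670e-7 − 7.514e-7| = 1.16e-7 m = 116 nm.

116 nm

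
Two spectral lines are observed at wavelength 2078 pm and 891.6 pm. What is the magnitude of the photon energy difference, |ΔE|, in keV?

Using E = hc/λ: E₁ = 9.5594e-17 J, E₂ = 2.2280e-16 J.
|ΔE| = |9.5594e-17 − 2.2280e-16| = 1.27e-16 J = 0.794 keV.

0.794 keV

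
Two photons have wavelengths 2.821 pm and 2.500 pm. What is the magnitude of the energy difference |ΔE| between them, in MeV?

Using E = hc/λ: E₁ = 7.0416·10^-14 J, E₂ = 7.9458·10^-14 J.
|ΔE| = |7.0416·10^-14 − 7.9458·10^-14| = 9.04·10^-15 J = 0.0564 MeV.

0.0564 MeV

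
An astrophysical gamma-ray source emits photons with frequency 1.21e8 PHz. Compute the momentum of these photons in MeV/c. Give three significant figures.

In SI units: f = 1.21e8 PHz = 1.21e23 Hz.
Apply p = hf/c: p = 2.674e-19 kg·m/s.
Converting to MeV/c: p = 500.4 MeV/c ≈ 500 MeV/c.

500 MeV/c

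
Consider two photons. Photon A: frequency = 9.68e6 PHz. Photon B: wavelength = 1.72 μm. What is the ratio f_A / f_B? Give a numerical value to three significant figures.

f_A = 9.680e21 Hz (from frequency = 9.68e6 PHz, via f given directly).
f_B = 1.743e14 Hz (from wavelength = 1.72 μm, via f = c/λ).
Ratio = 9.680e21 / 1.743e14 = 5.55e7.

5.55e7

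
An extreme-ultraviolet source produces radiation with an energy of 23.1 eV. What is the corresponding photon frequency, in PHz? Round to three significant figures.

5.59 PHz

Convert to SI: E = 23.1 eV = 3.7010·10^-18 J.
For a photon f = E/h, so f = 5.586·10^15 Hz.
Converting to PHz: f = 5.586 PHz ≈ 5.59 PHz.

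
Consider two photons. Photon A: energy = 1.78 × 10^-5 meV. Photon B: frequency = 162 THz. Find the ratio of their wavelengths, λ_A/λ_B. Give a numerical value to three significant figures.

λ_A = 69.65 m (from energy = 1.78 × 10^-5 meV, via λ = hc/E).
λ_B = 1.851 × 10^-6 m (from frequency = 162 THz, via λ = c/f).
Ratio = 69.65 / 1.851 × 10^-6 = 3.76 × 10^7.

3.76 × 10^7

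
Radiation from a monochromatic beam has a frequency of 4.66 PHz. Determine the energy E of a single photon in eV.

Take h = 6.62607015 × 10^-34 J·s, 1 eV = 1.602176634 × 10^-19 J.
Convert to SI: f = 4.66 PHz = 4.66 × 10^15 Hz.
For a photon E = hf, so E = 3.088 × 10^-18 J.
Converting to eV: E = 19.27 eV ≈ 19.3 eV.

19.3 eV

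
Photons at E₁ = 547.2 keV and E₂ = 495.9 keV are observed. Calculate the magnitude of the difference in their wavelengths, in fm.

234 fm

Using λ = hc/E: λ₁ = 2.2658 × 10^-12 m, λ₂ = 2.5002 × 10^-12 m.
|Δλ| = |2.2658 × 10^-12 − 2.5002 × 10^-12| = 2.34 × 10^-13 m = 234 fm.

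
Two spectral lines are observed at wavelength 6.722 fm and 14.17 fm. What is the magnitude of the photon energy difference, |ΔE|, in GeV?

Using E = hc/λ: E₁ = 2.9551 × 10^-11 J, E₂ = 1.4019 × 10^-11 J.
|ΔE| = |2.9551 × 10^-11 − 1.4019 × 10^-11| = 1.55 × 10^-11 J = 0.0969 GeV.

0.0969 GeV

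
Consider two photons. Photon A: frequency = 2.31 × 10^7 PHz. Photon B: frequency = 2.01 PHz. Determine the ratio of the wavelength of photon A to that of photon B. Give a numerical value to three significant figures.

8.70 × 10^-8

λ_A = 1.298 × 10^-14 m (from frequency = 2.31 × 10^7 PHz, via λ = c/f).
λ_B = 1.492 × 10^-7 m (from frequency = 2.01 PHz, via λ = c/f).
Ratio = 1.298 × 10^-14 / 1.492 × 10^-7 = 8.70 × 10^-8.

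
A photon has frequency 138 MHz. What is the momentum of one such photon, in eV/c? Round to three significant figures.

(h = 6.62607015 × 10^-34 J·s, c = 2.99792458 × 10^8 m/s, 1 eV = 1.602176634 × 10^-19 J.)
In SI units: f = 138 MHz = 1.38 × 10^8 Hz.
Apply p = hf/c: p = 3.050 × 10^-34 kg·m/s.
Converting to eV/c: p = 5.707 × 10^-7 eV/c ≈ 5.71 × 10^-7 eV/c.

5.71 × 10^-7 eV/c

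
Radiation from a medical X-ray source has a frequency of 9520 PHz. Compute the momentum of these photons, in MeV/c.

First convert: f = 9520 PHz = 9.52 × 10^18 Hz.
Apply p = hf/c: p = 2.104 × 10^-23 kg·m/s.
Converting to MeV/c: p = 0.03937 MeV/c ≈ 0.0394 MeV/c.

0.0394 MeV/c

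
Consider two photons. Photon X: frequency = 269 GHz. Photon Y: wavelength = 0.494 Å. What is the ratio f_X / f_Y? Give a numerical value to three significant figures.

4.43 × 10^-8

f_X = 2.690 × 10^11 Hz (from frequency = 269 GHz, via f given directly).
f_Y = 6.069 × 10^18 Hz (from wavelength = 0.494 Å, via f = c/λ).
Ratio = 2.690 × 10^11 / 6.069 × 10^18 = 4.43 × 10^-8.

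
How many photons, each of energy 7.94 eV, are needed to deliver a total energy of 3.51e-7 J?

2.76e11 photons

Per-photon energy: E = 1.272e-18 J (from energy = 7.94 eV).
N = E_total / E_photon = 3.51e-7 J / 1.272e-18 J = 2.76e11.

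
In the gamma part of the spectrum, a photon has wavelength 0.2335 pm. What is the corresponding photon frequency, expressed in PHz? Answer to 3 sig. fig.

Use c = 2.99792458 × 10^8 m/s.
First convert: λ = 0.2335 pm = 2.335 × 10^-13 m.
Apply f = c/λ: f = 1.284 × 10^21 Hz.
Converting to PHz: f = 1.284 × 10^6 PHz ≈ 1.28 × 10^6 PHz.

1.28 × 10^6 PHz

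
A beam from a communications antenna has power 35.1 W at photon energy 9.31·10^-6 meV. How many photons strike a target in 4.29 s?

Total energy: E_total = P·t = 35.1 × 4.29 = 150.6 J.
Per-photon energy: E = 1.492·10^-27 J.
N = E_total / E_photon = 1.01·10^29.

1.01·10^29 photons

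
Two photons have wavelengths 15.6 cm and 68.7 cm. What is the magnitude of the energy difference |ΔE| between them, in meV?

Using E = hc/λ: E₁ = 1.273e-24 J, E₂ = 2.891e-25 J.
|ΔE| = |1.273e-24 − 2.891e-25| = 9.84e-25 J = 6.14e-3 meV.

6.14e-3 meV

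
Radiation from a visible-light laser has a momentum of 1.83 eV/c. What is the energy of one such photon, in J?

Take c = 2.99792458·10^8 m/s, 1 eV = 1.602176634·10^-19 J.
Convert to SI: p = 1.83 eV/c = 9.7800·10^-28 kg·m/s.
The photon relation is E = pc, giving E = 2.932·10^-19 J.
So E ≈ 2.93·10^-19 J.

2.93·10^-19 J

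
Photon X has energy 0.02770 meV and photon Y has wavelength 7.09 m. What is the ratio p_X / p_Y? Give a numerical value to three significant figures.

158

p_X = 1.480e-32 kg·m/s (from energy = 0.02770 meV, via p = E/c).
p_Y = 9.346e-35 kg·m/s (from wavelength = 7.09 m, via p = h/λ).
Ratio = 1.480e-32 / 9.346e-35 = 158.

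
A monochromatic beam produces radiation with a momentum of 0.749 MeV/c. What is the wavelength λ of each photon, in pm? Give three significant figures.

1.66 pm

Use h = 6.62607015 × 10^-34 J·s, c = 2.99792458 × 10^8 m/s, 1 eV = 1.602176634 × 10^-19 J.
In SI units: p = 0.749 MeV/c = 4.0029 × 10^-22 kg·m/s.
For a photon λ = h/p, so λ = 1.655 × 10^-12 m.
Converting to pm: λ = 1.655 pm ≈ 1.66 pm.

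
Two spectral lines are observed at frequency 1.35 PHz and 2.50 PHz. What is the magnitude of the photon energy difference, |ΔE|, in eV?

4.76 eV

Using E = hf: E₁ = 8.945e-19 J, E₂ = 1.657e-18 J.
|ΔE| = |8.945e-19 − 1.657e-18| = 7.62e-19 J = 4.76 eV.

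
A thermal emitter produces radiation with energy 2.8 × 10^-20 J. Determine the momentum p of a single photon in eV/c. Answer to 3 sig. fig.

Use c = 2.99792458 × 10^8 m/s, 1 eV = 1.602176634 × 10^-19 J.
Apply p = E/c: p = 9.340 × 10^-29 kg·m/s.
Converting to eV/c: p = 0.1748 eV/c ≈ 0.175 eV/c.

0.175 eV/c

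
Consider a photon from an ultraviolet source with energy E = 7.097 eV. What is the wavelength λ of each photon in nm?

Take h = 6.62607015·10^-34 J·s, c = 2.99792458·10^8 m/s, 1 eV = 1.602176634·10^-19 J.
First convert: E = 7.097 eV = 1.1371·10^-18 J.
For a photon λ = hc/E, so λ = 1.747·10^-7 m.
Converting to nm: λ = 174.7 nm ≈ 175 nm.

175 nm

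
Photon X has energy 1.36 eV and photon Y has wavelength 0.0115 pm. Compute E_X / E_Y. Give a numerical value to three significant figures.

E_X = 2.179e-19 J (from energy = 1.36 eV, via E given directly).
E_Y = 1.727e-11 J (from wavelength = 0.0115 pm, via E = hc/λ).
Ratio = 2.179e-19 / 1.727e-11 = 1.26e-8.

1.26e-8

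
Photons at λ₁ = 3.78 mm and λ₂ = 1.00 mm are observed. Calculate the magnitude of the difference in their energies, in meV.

Using E = hc/λ: E₁ = 5.255e-23 J, E₂ = 1.986e-22 J.
|ΔE| = |5.255e-23 − 1.986e-22| = 1.46e-22 J = 0.912 meV.

0.912 meV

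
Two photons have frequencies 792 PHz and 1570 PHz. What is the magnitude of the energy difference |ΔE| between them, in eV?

3220 eV

Using E = hf: E₁ = 5.248·10^-16 J, E₂ = 1.040·10^-15 J.
|ΔE| = |5.248·10^-16 − 1.040·10^-15| = 5.16·10^-16 J = 3220 eV.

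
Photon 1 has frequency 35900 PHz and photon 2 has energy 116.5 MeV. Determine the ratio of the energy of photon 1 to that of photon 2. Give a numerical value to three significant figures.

1.27 × 10^-3

E_1 = 2.379 × 10^-14 J (from frequency = 35900 PHz, via E = hf).
E_2 = 1.867 × 10^-11 J (from energy = 116.5 MeV, via E given directly).
Ratio = 2.379 × 10^-14 / 1.867 × 10^-11 = 1.27 × 10^-3.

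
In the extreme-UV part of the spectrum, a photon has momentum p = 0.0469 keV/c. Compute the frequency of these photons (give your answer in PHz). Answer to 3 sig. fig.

In SI units: p = 0.0469 keV/c = 2.5065 × 10^-26 kg·m/s.
The photon relation is f = pc/h, giving f = 1.134 × 10^16 Hz.
Converting to PHz: f = 11.34 PHz ≈ 11.3 PHz.

11.3 PHz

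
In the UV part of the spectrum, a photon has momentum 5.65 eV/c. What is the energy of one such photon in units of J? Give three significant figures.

9.05·10^-19 J

Take c = 2.99792458·10^8 m/s, 1 eV = 1.602176634·10^-19 J.
In SI units: p = 5.65 eV/c = 3.0195·10^-27 kg·m/s.
For a photon E = pc, so E = 9.052·10^-19 J.
So E ≈ 9.05·10^-19 J.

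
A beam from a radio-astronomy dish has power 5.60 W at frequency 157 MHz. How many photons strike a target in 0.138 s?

Total energy: E_total = P·t = 5.60 × 0.138 = 0.7728 J.
Per-photon energy: E = 1.040 × 10^-25 J.
N = E_total / E_photon = 7.43 × 10^24.

7.43 × 10^24 photons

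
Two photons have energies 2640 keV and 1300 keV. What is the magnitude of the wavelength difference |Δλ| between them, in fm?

Using λ = hc/E: λ₁ = 4.696·10^-13 m, λ₂ = 9.537·10^-13 m.
|Δλ| = |4.696·10^-13 − 9.537·10^-13| = 4.84·10^-13 m = 484 fm.

484 fm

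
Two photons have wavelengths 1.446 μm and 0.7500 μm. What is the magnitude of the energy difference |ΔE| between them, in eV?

0.796 eV

Using E = hc/λ: E₁ = 1.3738e-19 J, E₂ = 2.6486e-19 J.
|ΔE| = |1.3738e-19 − 2.6486e-19| = 1.27e-19 J = 0.796 eV.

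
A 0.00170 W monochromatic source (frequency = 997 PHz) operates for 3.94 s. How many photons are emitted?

1.01e13 photons

Total energy: E_total = P·t = 0.00170 × 3.94 = 0.006698 J.
Per-photon energy: E = 6.606e-16 J.
N = E_total / E_photon = 1.01e13.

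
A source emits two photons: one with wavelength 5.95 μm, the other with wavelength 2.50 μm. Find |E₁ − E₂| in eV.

Using E = hc/λ: E₁ = 3.339e-20 J, E₂ = 7.946e-20 J.
|ΔE| = |3.339e-20 − 7.946e-20| = 4.61e-20 J = 0.288 eV.

0.288 eV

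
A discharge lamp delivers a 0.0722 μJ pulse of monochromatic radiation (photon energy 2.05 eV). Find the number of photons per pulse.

Per-photon energy: E = 3.284e-19 J (from energy = 2.05 eV).
N = E_total / E_photon = 7.22e-8 J / 3.284e-19 J = 2.20e11.

2.20e11 photons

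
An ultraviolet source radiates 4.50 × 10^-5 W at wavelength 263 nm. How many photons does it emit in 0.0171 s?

1.02 × 10^12 photons

Total energy: E_total = P·t = 4.50 × 10^-5 × 0.0171 = 7.695 × 10^-7 J.
Per-photon energy: E = 7.553 × 10^-19 J.
N = E_total / E_photon = 1.02 × 10^12.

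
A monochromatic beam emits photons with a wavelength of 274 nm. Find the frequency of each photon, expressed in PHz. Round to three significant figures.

1.09 PHz

First convert: λ = 274 nm = 2.74 × 10^-7 m.
Since f = c/λ for a photon, f = 1.094 × 10^15 Hz.
Converting to PHz: f = 1.094 PHz ≈ 1.09 PHz.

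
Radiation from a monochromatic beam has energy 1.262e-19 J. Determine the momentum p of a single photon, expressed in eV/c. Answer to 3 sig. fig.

Use c = 2.99792458e8 m/s, 1 eV = 1.602176634e-19 J.
For a photon p = E/c, so p = 4.210e-28 kg·m/s.
Converting to eV/c: p = 0.7877 eV/c ≈ 0.788 eV/c.

0.788 eV/c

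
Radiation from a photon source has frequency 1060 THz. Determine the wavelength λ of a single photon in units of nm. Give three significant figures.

283 nm

(c = 2.99792458 × 10^8 m/s.)
First convert: f = 1060 THz = 1.06 × 10^15 Hz.
Since λ = c/f for a photon, λ = 2.828 × 10^-7 m.
Converting to nm: λ = 282.8 nm ≈ 283 nm.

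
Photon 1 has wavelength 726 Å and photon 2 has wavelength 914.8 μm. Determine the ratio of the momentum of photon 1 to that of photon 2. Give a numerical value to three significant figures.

1.26 × 10^4

p_1 = 9.127 × 10^-27 kg·m/s (from wavelength = 726 Å, via p = h/λ).
p_2 = 7.243 × 10^-31 kg·m/s (from wavelength = 914.8 μm, via p = h/λ).
Ratio = 9.127 × 10^-27 / 7.243 × 10^-31 = 1.26 × 10^4.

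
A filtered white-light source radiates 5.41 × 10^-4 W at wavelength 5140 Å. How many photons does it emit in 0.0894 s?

Total energy: E_total = P·t = 5.41 × 10^-4 × 0.0894 = 4.837 × 10^-5 J.
Per-photon energy: E = 3.865 × 10^-19 J.
N = E_total / E_photon = 1.25 × 10^14.

1.25 × 10^14 photons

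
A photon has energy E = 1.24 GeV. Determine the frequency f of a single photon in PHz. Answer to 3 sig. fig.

3.00·10^8 PHz

Use h = 6.62607015·10^-34 J·s, 1 eV = 1.602176634·10^-19 J.
In SI units: E = 1.24 GeV = 1.9867·10^-10 J.
Since f = E/h for a photon, f = 2.998·10^23 Hz.
Converting to PHz: f = 2.998·10^8 PHz ≈ 3.00·10^8 PHz.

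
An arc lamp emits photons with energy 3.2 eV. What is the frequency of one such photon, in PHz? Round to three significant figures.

0.774 PHz

First convert: E = 3.2 eV = 5.1270 × 10^-19 J.
For a photon f = E/h, so f = 7.738 × 10^14 Hz.
Converting to PHz: f = 0.7738 PHz ≈ 0.774 PHz.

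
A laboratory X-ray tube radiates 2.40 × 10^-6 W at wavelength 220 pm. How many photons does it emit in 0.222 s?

5.90 × 10^8 photons

Total energy: E_total = P·t = 2.40 × 10^-6 × 0.222 = 5.328 × 10^-7 J.
Per-photon energy: E = 9.029 × 10^-16 J.
N = E_total / E_photon = 5.90 × 10^8.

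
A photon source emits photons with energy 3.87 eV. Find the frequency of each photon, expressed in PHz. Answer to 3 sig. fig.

Convert to SI: E = 3.87 eV = 6.2004 × 10^-19 J.
Since f = E/h for a photon, f = 9.358 × 10^14 Hz.
Converting to PHz: f = 0.9358 PHz ≈ 0.936 PHz.

0.936 PHz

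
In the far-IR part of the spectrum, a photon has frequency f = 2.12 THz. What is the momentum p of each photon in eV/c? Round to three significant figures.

8.77·10^-3 eV/c

In SI units: f = 2.12 THz = 2.12·10^12 Hz.
For a photon p = hf/c, so p = 4.686·10^-30 kg·m/s.
Converting to eV/c: p = 0.008768 eV/c ≈ 8.77·10^-3 eV/c.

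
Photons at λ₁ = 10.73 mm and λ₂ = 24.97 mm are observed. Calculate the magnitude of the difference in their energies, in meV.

0.0659 meV

Using E = hc/λ: E₁ = 1.8513e-23 J, E₂ = 7.9553e-24 J.
|ΔE| = |1.8513e-23 − 7.9553e-24| = 1.06e-23 J = 0.0659 meV.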